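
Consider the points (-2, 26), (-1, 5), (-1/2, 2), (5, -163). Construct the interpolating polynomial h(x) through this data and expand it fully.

Newton's divided differences:
h[-2,-1] = (5 - 26) / (-1 - (-2)) = -21
h[-1,-1/2] = (2 - 5) / (-1/2 - (-1)) = -6
h[-1/2,5] = (-163 - 2) / (5 - (-1/2)) = -30
h[-2,-1,-1/2] = (-6 - (-21)) / (-1/2 - (-2)) = 10
h[-1,-1/2,5] = (-30 - (-6)) / (5 - (-1)) = -4
h[-2,-1,-1/2,5] = (-4 - 10) / (5 - (-2)) = -2
h(x) = 26 + (-21)·(x + 2) + 10·(x + 2)(x + 1) + (-2)·(x + 2)(x + 1)(x + 1/2)
Expanding: h(x) = -2x^3 + 3x^2 + 2x + 2

h(x) = -2x^3 + 3x^2 + 2x + 2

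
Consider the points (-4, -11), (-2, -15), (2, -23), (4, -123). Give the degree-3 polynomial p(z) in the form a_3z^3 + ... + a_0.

p(z) = -z^3 - 4z^2 + 2z - 3

L_0(z) = (z + 2)(z - 2)(z - 4) / [-96] = -(1/96)z^3 + (1/24)z^2 + (1/24)z - 1/6
L_1(z) = (z + 4)(z - 2)(z - 4) / [48] = (1/48)z^3 - (1/24)z^2 - (1/3)z + 2/3
L_2(z) = (z + 4)(z + 2)(z - 4) / [-48] = -(1/48)z^3 - (1/24)z^2 + (1/3)z + 2/3
L_3(z) = (z + 4)(z + 2)(z - 2) / [96] = (1/96)z^3 + (1/24)z^2 - (1/24)z - 1/6
p(z) = (-11)·L_0 + (-15)·L_1 + (-23)·L_2 + (-123)·L_3
  (-11)·L_0(z) = (11/96)z^3 - (11/24)z^2 - (11/24)z + 11/6
  (-15)·L_1(z) = -(5/16)z^3 + (5/8)z^2 + 5z - 10
  (-23)·L_2(z) = (23/48)z^3 + (23/24)z^2 - (23/3)z - 46/3
  (-123)·L_3(z) = -(41/32)z^3 - (41/8)z^2 + (41/8)z + 41/2
Adding term by term: -z^3 - 4z^2 + 2z - 3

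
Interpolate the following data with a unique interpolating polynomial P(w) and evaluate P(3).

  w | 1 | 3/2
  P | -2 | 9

42

Evaluate each Lagrange basis at w = 3:
L_0(3) = (3/2)/[(-1/2)] = -3
L_1(3) = (2)/[(1/2)] = 4
Sum: (-2)·(-3) + 9·(4) = 42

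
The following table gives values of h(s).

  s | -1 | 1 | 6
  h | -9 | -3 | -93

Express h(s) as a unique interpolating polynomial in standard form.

Build the Lagrange basis polynomials:
L_0(s) = (s - 1)(s - 6) / [14] = (1/14)s^2 - (1/2)s + 3/7
L_1(s) = (s + 1)(s - 6) / [-10] = -(1/10)s^2 + (1/2)s + 3/5
L_2(s) = (s + 1)(s - 1) / [35] = (1/35)s^2 - 1/35
h(s) = (-9)·L_0 + (-3)·L_1 + (-93)·L_2
  (-9)·L_0(s) = -(9/14)s^2 + (9/2)s - 27/7
  (-3)·L_1(s) = (3/10)s^2 - (3/2)s - 9/5
  (-93)·L_2(s) = -(93/35)s^2 + 93/35
Adding term by term: -3s^2 + 3s - 3

h(s) = -3s^2 + 3s - 3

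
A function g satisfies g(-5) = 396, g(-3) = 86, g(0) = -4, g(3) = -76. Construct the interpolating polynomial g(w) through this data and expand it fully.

g(w) = -3w^3 + w^2 - 4

Newton's divided differences:
g[-5,-3] = (86 - 396) / (-3 - (-5)) = -155
g[-3,0] = (-4 - 86) / (0 - (-3)) = -30
g[0,3] = (-76 - (-4)) / (3 - 0) = -24
g[-5,-3,0] = (-30 - (-155)) / (0 - (-5)) = 25
g[-3,0,3] = (-24 - (-30)) / (3 - (-3)) = 1
g[-5,-3,0,3] = (1 - 25) / (3 - (-5)) = -3
g(w) = 396 + (-155)·(w + 5) + 25·(w + 5)(w + 3) + (-3)·(w + 5)(w + 3)w
Expanding: g(w) = -3w^3 + w^2 - 4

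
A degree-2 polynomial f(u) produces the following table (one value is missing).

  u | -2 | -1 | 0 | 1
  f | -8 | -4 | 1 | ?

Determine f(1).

The 3 known values determine f uniquely (degree ≤ 2).
Evaluate each Lagrange basis at u = 1:
L_0(1) = (2)·(1)/[(-1)·(-2)] = 1
L_1(1) = (3)·(1)/[(1)·(-1)] = -3
L_2(1) = (3)·(2)/[(2)·(1)] = 3
Sum: (-8)·(1) + (-4)·(-3) + 1·(3) = 7

7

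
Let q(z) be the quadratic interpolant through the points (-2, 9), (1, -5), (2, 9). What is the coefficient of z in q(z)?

0

Build the Lagrange basis polynomials:
L_0(z) = (z - 1)(z - 2) / [12] = (1/12)z^2 - (1/4)z + 1/6
L_1(z) = (z + 2)(z - 2) / [-3] = -(1/3)z^2 + 4/3
L_2(z) = (z + 2)(z - 1) / [4] = (1/4)z^2 + (1/4)z - 1/2
q(z) = 9·L_0 + (-5)·L_1 + 9·L_2
Only the coefficient of z is needed; take it from each L_i and combine:
9·(-1/4) + (-5)·(0) + 9·(1/4) = 0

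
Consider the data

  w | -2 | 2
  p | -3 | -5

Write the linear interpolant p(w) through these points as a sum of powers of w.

L_0(w) = (w - 2) / [-4] = -(1/4)w + 1/2
L_1(w) = (w + 2) / [4] = (1/4)w + 1/2
p(w) = (-3)·L_0 + (-5)·L_1
  (-3)·L_0(w) = (3/4)w - 3/2
  (-5)·L_1(w) = -(5/4)w - 5/2
Adding term by term: -(1/2)w - 4

p(w) = -(1/2)w - 4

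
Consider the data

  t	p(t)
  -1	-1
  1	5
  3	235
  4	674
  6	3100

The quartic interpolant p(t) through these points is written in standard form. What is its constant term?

Build the Lagrange basis polynomials:
L_0(t) = (t - 1)(t - 3)(t - 4)(t - 6) / [280] = (1/280)t^4 - (1/20)t^3 + (67/280)t^2 - (9/20)t + 9/35
L_1(t) = (t + 1)(t - 3)(t - 4)(t - 6) / [-60] = -(1/60)t^4 + (1/5)t^3 - (41/60)t^2 + (3/10)t + 6/5
L_2(t) = (t + 1)(t - 1)(t - 4)(t - 6) / [24] = (1/24)t^4 - (5/12)t^3 + (23/24)t^2 + (5/12)t - 1
L_3(t) = (t + 1)(t - 1)(t - 3)(t - 6) / [-30] = -(1/30)t^4 + (3/10)t^3 - (17/30)t^2 - (3/10)t + 3/5
L_4(t) = (t + 1)(t - 1)(t - 3)(t - 4) / [210] = (1/210)t^4 - (1/30)t^3 + (11/210)t^2 + (1/30)t - 2/35
p(t) = (-1)·L_0 + 5·L_1 + 235·L_2 + 674·L_3 + 3100·L_4
Only the constant term is needed; take it from each L_i and combine:
(-1)·(9/35) + 5·(6/5) + 235·(-1) + 674·(3/5) + 3100·(-2/35) = -2

-2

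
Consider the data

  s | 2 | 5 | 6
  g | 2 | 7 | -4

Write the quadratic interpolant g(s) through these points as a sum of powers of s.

Build the Lagrange basis polynomials:
L_0(s) = (s - 5)(s - 6) / [12] = (1/12)s^2 - (11/12)s + 5/2
L_1(s) = (s - 2)(s - 6) / [-3] = -(1/3)s^2 + (8/3)s - 4
L_2(s) = (s - 2)(s - 5) / [4] = (1/4)s^2 - (7/4)s + 5/2
g(s) = 2·L_0 + 7·L_1 + (-4)·L_2
  2·L_0(s) = (1/6)s^2 - (11/6)s + 5
  7·L_1(s) = -(7/3)s^2 + (56/3)s - 28
  (-4)·L_2(s) = -s^2 + 7s - 10
Adding term by term: -(19/6)s^2 + (143/6)s - 33

g(s) = -(19/6)s^2 + (143/6)s - 33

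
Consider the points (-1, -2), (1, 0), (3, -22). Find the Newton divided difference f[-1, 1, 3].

-3

f[-1,1] = (0 - (-2)) / (1 - (-1)) = 1
f[1,3] = (-22 - 0) / (3 - 1) = -11
f[-1,1,3] = (-11 - 1) / (3 - (-1)) = -3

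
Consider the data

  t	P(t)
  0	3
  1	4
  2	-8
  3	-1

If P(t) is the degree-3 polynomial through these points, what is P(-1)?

L_0(-1) = (-2)·(-3)·(-4)/[(-1)·(-2)·(-3)] = 4
L_1(-1) = (-1)·(-3)·(-4)/[(1)·(-1)·(-2)] = -6
L_2(-1) = (-1)·(-2)·(-4)/[(2)·(1)·(-1)] = 4
L_3(-1) = (-1)·(-2)·(-3)/[(3)·(2)·(1)] = -1
Sum: 3·(4) + 4·(-6) + (-8)·(4) + (-1)·(-1) = -43

-43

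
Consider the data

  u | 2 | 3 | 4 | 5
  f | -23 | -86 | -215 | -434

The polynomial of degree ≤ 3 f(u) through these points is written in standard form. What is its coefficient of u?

L_0(u) = (u - 3)(u - 4)(u - 5) / [-6] = -(1/6)u^3 + 2u^2 - (47/6)u + 10
L_1(u) = (u - 2)(u - 4)(u - 5) / [2] = (1/2)u^3 - (11/2)u^2 + 19u - 20
L_2(u) = (u - 2)(u - 3)(u - 5) / [-2] = -(1/2)u^3 + 5u^2 - (31/2)u + 15
L_3(u) = (u - 2)(u - 3)(u - 4) / [6] = (1/6)u^3 - (3/2)u^2 + (13/3)u - 4
f(u) = (-23)·L_0 + (-86)·L_1 + (-215)·L_2 + (-434)·L_3
Only the coefficient of u is needed; take it from each L_i and combine:
(-23)·(-47/6) + (-86)·(19) + (-215)·(-31/2) + (-434)·(13/3) = -2

-2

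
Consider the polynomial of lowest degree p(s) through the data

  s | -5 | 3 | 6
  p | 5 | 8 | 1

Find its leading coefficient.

-65/264

The leading coefficient equals the top divided difference p[-5,3,6].
p[-5,3] = (8 - 5) / (3 - (-5)) = 3/8
p[3,6] = (1 - 8) / (6 - 3) = -7/3
p[-5,3,6] = (-7/3 - 3/8) / (6 - (-5)) = -65/264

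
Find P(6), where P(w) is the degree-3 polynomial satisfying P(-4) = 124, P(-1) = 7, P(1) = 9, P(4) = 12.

-56

L_0(6) = (7)·(5)·(2)/[(-3)·(-5)·(-8)] = -7/12
L_1(6) = (10)·(5)·(2)/[(3)·(-2)·(-5)] = 10/3
L_2(6) = (10)·(7)·(2)/[(5)·(2)·(-3)] = -14/3
L_3(6) = (10)·(7)·(5)/[(8)·(5)·(3)] = 35/12
Sum: 124·(-7/12) + 7·(10/3) + 9·(-14/3) + 12·(35/12) = -56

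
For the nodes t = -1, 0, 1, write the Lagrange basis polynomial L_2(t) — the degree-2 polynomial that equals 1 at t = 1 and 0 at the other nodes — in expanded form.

L_2(t) = (1/2)t^2 + (1/2)t

L_2(t) = (t + 1)t / [(2)·(1)]
       = (t^2 + t) / (2)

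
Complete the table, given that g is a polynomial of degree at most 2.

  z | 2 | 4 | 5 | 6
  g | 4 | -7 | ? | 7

The 3 known values determine g uniquely (degree ≤ 2).
Evaluate each Lagrange basis at z = 5:
L_0(5) = (1)·(-1)/[(-2)·(-4)] = -1/8
L_1(5) = (3)·(-1)/[(2)·(-2)] = 3/4
L_2(5) = (3)·(1)/[(4)·(2)] = 3/8
Sum: 4·(-1/8) + (-7)·(3/4) + 7·(3/8) = -25/8

-25/8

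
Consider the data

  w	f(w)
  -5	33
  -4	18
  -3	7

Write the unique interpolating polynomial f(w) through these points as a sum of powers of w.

Newton's divided differences:
f[-5,-4] = (18 - 33) / (-4 - (-5)) = -15
f[-4,-3] = (7 - 18) / (-3 - (-4)) = -11
f[-5,-4,-3] = (-11 - (-15)) / (-3 - (-5)) = 2
f(w) = 33 + (-15)·(w + 5) + 2·(w + 5)(w + 4)
Expanding: f(w) = 2w^2 + 3w - 2

f(w) = 2w^2 + 3w - 2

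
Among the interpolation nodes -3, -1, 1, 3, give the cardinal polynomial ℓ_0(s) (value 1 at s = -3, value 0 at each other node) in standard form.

ℓ_0(s) = -(1/48)s^3 + (1/16)s^2 + (1/48)s - 1/16

ℓ_0(s) = (s + 1)(s - 1)(s - 3) / [(-2)·(-4)·(-6)]
       = (s^3 - 3s^2 - s + 3) / (-48)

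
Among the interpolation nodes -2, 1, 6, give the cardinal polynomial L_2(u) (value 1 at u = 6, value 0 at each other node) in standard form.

L_2(u) = (1/40)u^2 + (1/40)u - 1/20

L_2(u) = (u + 2)(u - 1) / [(8)·(5)]
       = (u^2 + u - 2) / (40)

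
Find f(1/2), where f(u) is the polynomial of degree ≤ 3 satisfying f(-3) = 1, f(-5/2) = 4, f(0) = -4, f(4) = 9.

-3721/520

Using Newton's divided-difference form:
f[-3,-5/2] = (4 - 1) / (-5/2 - (-3)) = 6
f[-5/2,0] = (-4 - 4) / (0 - (-5/2)) = -16/5
f[0,4] = (9 - (-4)) / (4 - 0) = 13/4
f[-3,-5/2,0] = (-16/5 - 6) / (0 - (-3)) = -46/15
f[-5/2,0,4] = (13/4 - (-16/5)) / (4 - (-5/2)) = 129/130
f[-3,-5/2,0,4] = (129/130 - (-46/15)) / (4 - (-3)) = 1583/2730
f(1/2) = 1 + 6·(7/2) + (-46/15)·(7/2)·(3) + (1583/2730)·(7/2)·(3)·(1/2) = -3721/520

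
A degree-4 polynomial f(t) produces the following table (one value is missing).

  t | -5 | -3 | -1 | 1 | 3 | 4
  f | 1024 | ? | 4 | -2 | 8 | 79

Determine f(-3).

170

The 5 known values determine f uniquely (degree ≤ 4).
Evaluate each Lagrange basis at t = -3:
L_0(-3) = (-2)·(-4)·(-6)·(-7)/[(-4)·(-6)·(-8)·(-9)] = 7/36
L_1(-3) = (2)·(-4)·(-6)·(-7)/[(4)·(-2)·(-4)·(-5)] = 21/10
L_2(-3) = (2)·(-2)·(-6)·(-7)/[(6)·(2)·(-2)·(-3)] = -7/3
L_3(-3) = (2)·(-2)·(-4)·(-7)/[(8)·(4)·(2)·(-1)] = 7/4
L_4(-3) = (2)·(-2)·(-4)·(-6)/[(9)·(5)·(3)·(1)] = -32/45
Sum: 1024·(7/36) + 4·(21/10) + (-2)·(-7/3) + 8·(7/4) + 79·(-32/45) = 170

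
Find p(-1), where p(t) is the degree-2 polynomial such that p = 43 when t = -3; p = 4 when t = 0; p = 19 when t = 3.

11

Evaluate each Lagrange basis at t = -1:
L_0(-1) = (-1)·(-4)/[(-3)·(-6)] = 2/9
L_1(-1) = (2)·(-4)/[(3)·(-3)] = 8/9
L_2(-1) = (2)·(-1)/[(6)·(3)] = -1/9
Sum: 43·(2/9) + 4·(8/9) + 19·(-1/9) = 11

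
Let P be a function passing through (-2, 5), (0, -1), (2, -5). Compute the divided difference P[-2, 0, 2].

1/4

P[-2,0] = (-1 - 5) / (0 - (-2)) = -3
P[0,2] = (-5 - (-1)) / (2 - 0) = -2
P[-2,0,2] = (-2 - (-3)) / (2 - (-2)) = 1/4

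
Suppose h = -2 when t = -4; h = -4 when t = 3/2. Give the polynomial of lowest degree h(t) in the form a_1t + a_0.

h(t) = -(4/11)t - 38/11

L_0(t) = (t - 3/2) / [-11/2] = -(2/11)t + 3/11
L_1(t) = (t + 4) / [11/2] = (2/11)t + 8/11
h(t) = (-2)·L_0 + (-4)·L_1
  (-2)·L_0(t) = (4/11)t - 6/11
  (-4)·L_1(t) = -(8/11)t - 32/11
Adding term by term: -(4/11)t - 38/11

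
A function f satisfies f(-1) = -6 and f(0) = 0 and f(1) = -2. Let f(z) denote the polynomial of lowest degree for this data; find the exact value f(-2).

-20

L_0(-2) = (-2)·(-3)/[(-1)·(-2)] = 3
L_1(-2) = (-1)·(-3)/[(1)·(-1)] = -3
L_2(-2) = (-1)·(-2)/[(2)·(1)] = 1
Sum: (-6)·(3) + 0 + (-2)·(1) = -20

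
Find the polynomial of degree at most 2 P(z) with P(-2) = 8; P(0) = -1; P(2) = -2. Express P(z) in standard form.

P(z) = z^2 - (5/2)z - 1

Build the Lagrange basis polynomials:
L_0(z) = z(z - 2) / [8] = (1/8)z^2 - (1/4)z
L_1(z) = (z + 2)(z - 2) / [-4] = -(1/4)z^2 + 1
L_2(z) = (z + 2)z / [8] = (1/8)z^2 + (1/4)z
P(z) = 8·L_0 + (-1)·L_1 + (-2)·L_2
  8·L_0(z) = z^2 - 2z
  (-1)·L_1(z) = (1/4)z^2 - 1
  (-2)·L_2(z) = -(1/4)z^2 - (1/2)z
Adding term by term: z^2 - (5/2)z - 1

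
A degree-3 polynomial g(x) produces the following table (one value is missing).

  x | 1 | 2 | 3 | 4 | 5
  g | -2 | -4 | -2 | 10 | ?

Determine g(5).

38

The 4 known values determine g uniquely (degree ≤ 3).
Evaluate each Lagrange basis at x = 5:
L_0(5) = (3)·(2)·(1)/[(-1)·(-2)·(-3)] = -1
L_1(5) = (4)·(2)·(1)/[(1)·(-1)·(-2)] = 4
L_2(5) = (4)·(3)·(1)/[(2)·(1)·(-1)] = -6
L_3(5) = (4)·(3)·(2)/[(3)·(2)·(1)] = 4
Sum: (-2)·(-1) + (-4)·(4) + (-2)·(-6) + 10·(4) = 38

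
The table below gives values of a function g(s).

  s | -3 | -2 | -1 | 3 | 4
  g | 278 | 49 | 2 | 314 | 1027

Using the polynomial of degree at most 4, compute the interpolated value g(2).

Using Newton's divided-difference form:
g[-3,-2] = (49 - 278) / (-2 - (-3)) = -229
g[-2,-1] = (2 - 49) / (-1 - (-2)) = -47
g[-1,3] = (314 - 2) / (3 - (-1)) = 78
g[3,4] = (1027 - 314) / (4 - 3) = 713
g[-3,-2,-1] = (-47 - (-229)) / (-1 - (-3)) = 91
g[-2,-1,3] = (78 - (-47)) / (3 - (-2)) = 25
g[-1,3,4] = (713 - 78) / (4 - (-1)) = 127
g[-3,-2,-1,3] = (25 - 91) / (3 - (-3)) = -11
g[-2,-1,3,4] = (127 - 25) / (4 - (-2)) = 17
g[-3,-2,-1,3,4] = (17 - (-11)) / (4 - (-3)) = 4
g(2) = 278 + (-229)·(5) + 91·(5)·(4) + (-11)·(5)·(4)·(3) + 4·(5)·(4)·(3)·(-1) = 53

53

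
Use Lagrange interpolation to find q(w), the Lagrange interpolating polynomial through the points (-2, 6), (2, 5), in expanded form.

q(w) = -(1/4)w + 11/2

L_0(w) = (w - 2) / [-4] = -(1/4)w + 1/2
L_1(w) = (w + 2) / [4] = (1/4)w + 1/2
q(w) = 6·L_0 + 5·L_1
  6·L_0(w) = -(3/2)w + 3
  5·L_1(w) = (5/4)w + 5/2
Adding term by term: -(1/4)w + 11/2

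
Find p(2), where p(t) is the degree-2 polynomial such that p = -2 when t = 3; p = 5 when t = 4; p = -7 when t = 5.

-28

L_0(2) = (-2)·(-3)/[(-1)·(-2)] = 3
L_1(2) = (-1)·(-3)/[(1)·(-1)] = -3
L_2(2) = (-1)·(-2)/[(2)·(1)] = 1
Sum: (-2)·(3) + 5·(-3) + (-7)·(1) = -28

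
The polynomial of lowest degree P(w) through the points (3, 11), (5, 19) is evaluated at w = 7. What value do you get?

Evaluate each Lagrange basis at w = 7:
L_0(7) = (2)/[(-2)] = -1
L_1(7) = (4)/[(2)] = 2
Sum: 11·(-1) + 19·(2) = 27

27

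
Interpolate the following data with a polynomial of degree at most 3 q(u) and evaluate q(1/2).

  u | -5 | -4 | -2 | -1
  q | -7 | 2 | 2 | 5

Evaluate each Lagrange basis at u = 1/2:
L_0(1/2) = (9/2)·(5/2)·(3/2)/[(-1)·(-3)·(-4)] = -45/32
L_1(1/2) = (11/2)·(5/2)·(3/2)/[(1)·(-2)·(-3)] = 55/16
L_2(1/2) = (11/2)·(9/2)·(3/2)/[(3)·(2)·(-1)] = -99/16
L_3(1/2) = (11/2)·(9/2)·(5/2)/[(4)·(3)·(1)] = 165/32
Sum: (-7)·(-45/32) + 2·(55/16) + 2·(-99/16) + 5·(165/32) = 241/8

241/8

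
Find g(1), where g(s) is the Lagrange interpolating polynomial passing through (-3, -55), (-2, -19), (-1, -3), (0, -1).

L_0(1) = (3)·(2)·(1)/[(-1)·(-2)·(-3)] = -1
L_1(1) = (4)·(2)·(1)/[(1)·(-1)·(-2)] = 4
L_2(1) = (4)·(3)·(1)/[(2)·(1)·(-1)] = -6
L_3(1) = (4)·(3)·(2)/[(3)·(2)·(1)] = 4
Sum: (-55)·(-1) + (-19)·(4) + (-3)·(-6) + (-1)·(4) = -7

-7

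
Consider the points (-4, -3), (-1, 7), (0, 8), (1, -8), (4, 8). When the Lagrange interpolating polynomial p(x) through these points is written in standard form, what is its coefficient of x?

-971/120

Build the Lagrange basis polynomials:
L_0(x) = (x + 1)x(x - 1)(x - 4) / [480] = (1/480)x^4 - (1/120)x^3 - (1/480)x^2 + (1/120)x
L_1(x) = (x + 4)x(x - 1)(x - 4) / [-30] = -(1/30)x^4 + (1/30)x^3 + (8/15)x^2 - (8/15)x
L_2(x) = (x + 4)(x + 1)(x - 1)(x - 4) / [16] = (1/16)x^4 - (17/16)x^2 + 1
L_3(x) = (x + 4)(x + 1)x(x - 4) / [-30] = -(1/30)x^4 - (1/30)x^3 + (8/15)x^2 + (8/15)x
L_4(x) = (x + 4)(x + 1)x(x - 1) / [480] = (1/480)x^4 + (1/120)x^3 - (1/480)x^2 - (1/120)x
p(x) = (-3)·L_0 + 7·L_1 + 8·L_2 + (-8)·L_3 + 8·L_4
Only the coefficient of x is needed; take it from each L_i and combine:
(-3)·(1/120) + 7·(-8/15) + 8·(0) + (-8)·(8/15) + 8·(-1/120) = -971/120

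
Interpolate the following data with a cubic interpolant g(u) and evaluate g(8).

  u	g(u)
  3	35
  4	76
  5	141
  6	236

Evaluate each Lagrange basis at u = 8:
L_0(8) = (4)·(3)·(2)/[(-1)·(-2)·(-3)] = -4
L_1(8) = (5)·(3)·(2)/[(1)·(-1)·(-2)] = 15
L_2(8) = (5)·(4)·(2)/[(2)·(1)·(-1)] = -20
L_3(8) = (5)·(4)·(3)/[(3)·(2)·(1)] = 10
Sum: 35·(-4) + 76·(15) + 141·(-20) + 236·(10) = 540

540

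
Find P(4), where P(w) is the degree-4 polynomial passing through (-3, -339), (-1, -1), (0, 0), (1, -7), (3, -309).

Using Newton's divided-difference form:
P[-3,-1] = (-1 - (-339)) / (-1 - (-3)) = 169
P[-1,0] = (0 - (-1)) / (0 - (-1)) = 1
P[0,1] = (-7 - 0) / (1 - 0) = -7
P[1,3] = (-309 - (-7)) / (3 - 1) = -151
P[-3,-1,0] = (1 - 169) / (0 - (-3)) = -56
P[-1,0,1] = (-7 - 1) / (1 - (-1)) = -4
P[0,1,3] = (-151 - (-7)) / (3 - 0) = -48
P[-3,-1,0,1] = (-4 - (-56)) / (1 - (-3)) = 13
P[-1,0,1,3] = (-48 - (-4)) / (3 - (-1)) = -11
P[-3,-1,0,1,3] = (-11 - 13) / (3 - (-3)) = -4
P(4) = -339 + 169·(7) + (-56)·(7)·(5) + 13·(7)·(5)·(4) + (-4)·(7)·(5)·(4)·(3) = -976

-976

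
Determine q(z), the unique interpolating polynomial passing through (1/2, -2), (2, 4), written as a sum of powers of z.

Build the Lagrange basis polynomials:
L_0(z) = (z - 2) / [-3/2] = -(2/3)z + 4/3
L_1(z) = (z - 1/2) / [3/2] = (2/3)z - 1/3
q(z) = (-2)·L_0 + 4·L_1
  (-2)·L_0(z) = (4/3)z - 8/3
  4·L_1(z) = (8/3)z - 4/3
Adding term by term: 4z - 4

q(z) = 4z - 4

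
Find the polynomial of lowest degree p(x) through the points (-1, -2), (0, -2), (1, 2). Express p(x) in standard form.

Newton's divided differences:
p[-1,0] = (-2 - (-2)) / (0 - (-1)) = 0
p[0,1] = (2 - (-2)) / (1 - 0) = 4
p[-1,0,1] = (4 - 0) / (1 - (-1)) = 2
p(x) = -2 + 2·(x + 1)x
Expanding: p(x) = 2x^2 + 2x - 2

p(x) = 2x^2 + 2x - 2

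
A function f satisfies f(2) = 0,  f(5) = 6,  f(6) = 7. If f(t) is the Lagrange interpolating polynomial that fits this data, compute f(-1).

L_0(-1) = (-6)·(-7)/[(-3)·(-4)] = 7/2
L_1(-1) = (-3)·(-7)/[(3)·(-1)] = -7
L_2(-1) = (-3)·(-6)/[(4)·(1)] = 9/2
Sum: 0 + 6·(-7) + 7·(9/2) = -21/2

-21/2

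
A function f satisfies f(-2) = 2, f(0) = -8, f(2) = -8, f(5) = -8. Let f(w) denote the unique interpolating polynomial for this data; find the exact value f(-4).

Using Newton's divided-difference form:
f[-2,0] = (-8 - 2) / (0 - (-2)) = -5
f[0,2] = (-8 - (-8)) / (2 - 0) = 0
f[2,5] = (-8 - (-8)) / (5 - 2) = 0
f[-2,0,2] = (0 - (-5)) / (2 - (-2)) = 5/4
f[0,2,5] = (0 - 0) / (5 - 0) = 0
f[-2,0,2,5] = (0 - 5/4) / (5 - (-2)) = -5/28
f(-4) = 2 + (-5)·(-2) + (5/4)·(-2)·(-4) + (-5/28)·(-2)·(-4)·(-6) = 214/7

214/7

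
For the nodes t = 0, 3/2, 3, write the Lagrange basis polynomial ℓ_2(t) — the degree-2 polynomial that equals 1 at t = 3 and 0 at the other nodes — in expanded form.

ℓ_2(t) = t(t - 3/2) / [(3)·(3/2)]
       = (t^2 - (3/2)t) / (9/2)

ℓ_2(t) = (2/9)t^2 - (1/3)t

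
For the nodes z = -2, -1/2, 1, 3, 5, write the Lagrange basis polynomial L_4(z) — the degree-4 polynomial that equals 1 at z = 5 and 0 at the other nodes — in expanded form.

L_4(z) = (z + 2)(z + 1/2)(z - 1)(z - 3) / [(7)·(11/2)·(4)·(2)]
       = (z^4 - (3/2)z^3 - 6z^2 + (7/2)z + 3) / (308)

L_4(z) = (1/308)z^4 - (3/616)z^3 - (3/154)z^2 + (1/88)z + 3/308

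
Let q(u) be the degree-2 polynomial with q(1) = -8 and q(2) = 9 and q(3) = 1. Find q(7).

Evaluate each Lagrange basis at u = 7:
L_0(7) = (5)·(4)/[(-1)·(-2)] = 10
L_1(7) = (6)·(4)/[(1)·(-1)] = -24
L_2(7) = (6)·(5)/[(2)·(1)] = 15
Sum: (-8)·(10) + 9·(-24) + 1·(15) = -281

-281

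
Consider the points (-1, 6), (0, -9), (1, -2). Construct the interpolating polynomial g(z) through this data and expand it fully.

g(z) = 11z^2 - 4z - 9

Newton's divided differences:
g[-1,0] = (-9 - 6) / (0 - (-1)) = -15
g[0,1] = (-2 - (-9)) / (1 - 0) = 7
g[-1,0,1] = (7 - (-15)) / (1 - (-1)) = 11
g(z) = 6 + (-15)·(z + 1) + 11·(z + 1)z
Expanding: g(z) = 11z^2 - 4z - 9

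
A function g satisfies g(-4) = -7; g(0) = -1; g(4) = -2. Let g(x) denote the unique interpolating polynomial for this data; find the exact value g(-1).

-59/32

Evaluate each Lagrange basis at x = -1:
L_0(-1) = (-1)·(-5)/[(-4)·(-8)] = 5/32
L_1(-1) = (3)·(-5)/[(4)·(-4)] = 15/16
L_2(-1) = (3)·(-1)/[(8)·(4)] = -3/32
Sum: (-7)·(5/32) + (-1)·(15/16) + (-2)·(-3/32) = -59/32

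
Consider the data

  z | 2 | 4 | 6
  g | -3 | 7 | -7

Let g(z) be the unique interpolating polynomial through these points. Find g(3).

5

Using Newton's divided-difference form:
g[2,4] = (7 - (-3)) / (4 - 2) = 5
g[4,6] = (-7 - 7) / (6 - 4) = -7
g[2,4,6] = (-7 - 5) / (6 - 2) = -3
g(3) = -3 + 5·(1) + (-3)·(1)·(-1) = 5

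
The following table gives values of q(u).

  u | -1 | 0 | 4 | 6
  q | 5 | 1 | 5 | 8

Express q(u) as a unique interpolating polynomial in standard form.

q(u) = -(11/84)u^3 + (39/28)u^2 - (52/21)u + 1

L_0(u) = u(u - 4)(u - 6) / [-35] = -(1/35)u^3 + (2/7)u^2 - (24/35)u
L_1(u) = (u + 1)(u - 4)(u - 6) / [24] = (1/24)u^3 - (3/8)u^2 + (7/12)u + 1
L_2(u) = (u + 1)u(u - 6) / [-40] = -(1/40)u^3 + (1/8)u^2 + (3/20)u
L_3(u) = (u + 1)u(u - 4) / [84] = (1/84)u^3 - (1/28)u^2 - (1/21)u
q(u) = 5·L_0 + 1·L_1 + 5·L_2 + 8·L_3
  5·L_0(u) = -(1/7)u^3 + (10/7)u^2 - (24/7)u
  1·L_1(u) = (1/24)u^3 - (3/8)u^2 + (7/12)u + 1
  5·L_2(u) = -(1/8)u^3 + (5/8)u^2 + (3/4)u
  8·L_3(u) = (2/21)u^3 - (2/7)u^2 - (8/21)u
Adding term by term: -(11/84)u^3 + (39/28)u^2 - (52/21)u + 1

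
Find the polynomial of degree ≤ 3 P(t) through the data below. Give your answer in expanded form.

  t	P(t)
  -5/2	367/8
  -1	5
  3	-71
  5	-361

P(t) = -3t^3 + 2t + 4

Build the Lagrange basis polynomials:
L_0(t) = (t + 1)(t - 3)(t - 5) / [-495/8] = -(8/495)t^3 + (56/495)t^2 - (56/495)t - 8/33
L_1(t) = (t + 5/2)(t - 3)(t - 5) / [36] = (1/36)t^3 - (11/72)t^2 - (5/36)t + 25/24
L_2(t) = (t + 5/2)(t + 1)(t - 5) / [-44] = -(1/44)t^3 + (3/88)t^2 + (15/44)t + 25/88
L_3(t) = (t + 5/2)(t + 1)(t - 3) / [90] = (1/90)t^3 + (1/180)t^2 - (4/45)t - 1/12
P(t) = (367/8)·L_0 + 5·L_1 + (-71)·L_2 + (-361)·L_3
  (367/8)·L_0(t) = -(367/495)t^3 + (2569/495)t^2 - (2569/495)t - 367/33
  5·L_1(t) = (5/36)t^3 - (55/72)t^2 - (25/36)t + 125/24
  (-71)·L_2(t) = (71/44)t^3 - (213/88)t^2 - (1065/44)t - 35*2**(116/289)*3**(234/289)*5**(233/289)*7**(24/289)/24
  (-361)·L_3(t) = -(361/90)t^3 - (361/180)t^2 + (1444/45)t + 361/12
Adding term by term: -3t^3 + 2t + 4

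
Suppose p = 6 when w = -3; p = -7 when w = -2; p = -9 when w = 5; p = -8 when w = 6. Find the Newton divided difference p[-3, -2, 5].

p[-3,-2] = (-7 - 6) / (-2 - (-3)) = -13
p[-2,5] = (-9 - (-7)) / (5 - (-2)) = -2/7
p[-3,-2,5] = (-2/7 - (-13)) / (5 - (-3)) = 89/56

89/56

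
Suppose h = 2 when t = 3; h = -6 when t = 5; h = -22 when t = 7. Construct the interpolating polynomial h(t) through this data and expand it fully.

Build the Lagrange basis polynomials:
L_0(t) = (t - 5)(t - 7) / [8] = (1/8)t^2 - (3/2)t + 35/8
L_1(t) = (t - 3)(t - 7) / [-4] = -(1/4)t^2 + (5/2)t - 21/4
L_2(t) = (t - 3)(t - 5) / [8] = (1/8)t^2 - t + 15/8
h(t) = 2·L_0 + (-6)·L_1 + (-22)·L_2
  2·L_0(t) = (1/4)t^2 - 3t + 35/4
  (-6)·L_1(t) = (3/2)t^2 - 15t + 63/2
  (-22)·L_2(t) = -(11/4)t^2 + 22t - 165/4
Adding term by term: -t^2 + 4t - 1

h(t) = -t^2 + 4t - 1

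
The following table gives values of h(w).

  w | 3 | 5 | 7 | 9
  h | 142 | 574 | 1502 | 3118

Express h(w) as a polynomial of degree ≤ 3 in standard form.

h(w) = 4w^3 + 2w^2 + 4w + 4

Build the Lagrange basis polynomials:
L_0(w) = (w - 5)(w - 7)(w - 9) / [-48] = -(1/48)w^3 + (7/16)w^2 - (143/48)w + 105/16
L_1(w) = (w - 3)(w - 7)(w - 9) / [16] = (1/16)w^3 - (19/16)w^2 + (111/16)w - 189/16
L_2(w) = (w - 3)(w - 5)(w - 9) / [-16] = -(1/16)w^3 + (17/16)w^2 - (87/16)w + 135/16
L_3(w) = (w - 3)(w - 5)(w - 7) / [48] = (1/48)w^3 - (5/16)w^2 + (71/48)w - 35/16
h(w) = 142·L_0 + 574·L_1 + 1502·L_2 + 3118·L_3
  142·L_0(w) = -(71/24)w^3 + (497/8)w^2 - (10153/24)w + 7455/8
  574·L_1(w) = (287/8)w^3 - (5453/8)w^2 + (31857/8)w - 54243/8
  1502·L_2(w) = -(751/8)w^3 + (12767/8)w^2 - (65337/8)w + 101385/8
  3118·L_3(w) = (1559/24)w^3 - (7795/8)w^2 + (110689/24)w - 54565/8
Adding term by term: 4w^3 + 2w^2 + 4w + 4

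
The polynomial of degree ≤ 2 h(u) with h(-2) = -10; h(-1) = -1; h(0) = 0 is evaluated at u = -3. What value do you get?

-27

Evaluate each Lagrange basis at u = -3:
L_0(-3) = (-2)·(-3)/[(-1)·(-2)] = 3
L_1(-3) = (-1)·(-3)/[(1)·(-1)] = -3
L_2(-3) = (-1)·(-2)/[(2)·(1)] = 1
Sum: (-10)·(3) + (-1)·(-3) + 0 = -27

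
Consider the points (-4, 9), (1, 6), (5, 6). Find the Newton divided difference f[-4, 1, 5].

f[-4,1] = (6 - 9) / (1 - (-4)) = -3/5
f[1,5] = (6 - 6) / (5 - 1) = 0
f[-4,1,5] = (0 - (-3/5)) / (5 - (-4)) = 1/15

1/15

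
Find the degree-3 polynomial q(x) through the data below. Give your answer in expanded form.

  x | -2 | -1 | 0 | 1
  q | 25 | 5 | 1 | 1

q(x) = -2x^3 + 2x^2 + 1

Newton's divided differences:
q[-2,-1] = (5 - 25) / (-1 - (-2)) = -20
q[-1,0] = (1 - 5) / (0 - (-1)) = -4
q[0,1] = (1 - 1) / (1 - 0) = 0
q[-2,-1,0] = (-4 - (-20)) / (0 - (-2)) = 8
q[-1,0,1] = (0 - (-4)) / (1 - (-1)) = 2
q[-2,-1,0,1] = (2 - 8) / (1 - (-2)) = -2
q(x) = 25 + (-20)·(x + 2) + 8·(x + 2)(x + 1) + (-2)·(x + 2)(x + 1)x
Expanding: q(x) = -2x^3 + 2x^2 + 1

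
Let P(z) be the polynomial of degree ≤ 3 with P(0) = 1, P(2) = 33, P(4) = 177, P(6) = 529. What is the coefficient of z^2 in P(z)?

2

Build the Lagrange basis polynomials:
L_0(z) = (z - 2)(z - 4)(z - 6) / [-48] = -(1/48)z^3 + (1/4)z^2 - (11/12)z + 1
L_1(z) = z(z - 4)(z - 6) / [16] = (1/16)z^3 - (5/8)z^2 + (3/2)z
L_2(z) = z(z - 2)(z - 6) / [-16] = -(1/16)z^3 + (1/2)z^2 - (3/4)z
L_3(z) = z(z - 2)(z - 4) / [48] = (1/48)z^3 - (1/8)z^2 + (1/6)z
P(z) = 1·L_0 + 33·L_1 + 177·L_2 + 529·L_3
Only the coefficient of z^2 is needed; take it from each L_i and combine:
1·(1/4) + 33·(-5/8) + 177·(1/2) + 529·(-1/8) = 2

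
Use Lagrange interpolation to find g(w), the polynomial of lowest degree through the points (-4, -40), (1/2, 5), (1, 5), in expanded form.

Build the Lagrange basis polynomials:
L_0(w) = (w - 1/2)(w - 1) / [45/2] = (2/45)w^2 - (1/15)w + 1/45
L_1(w) = (w + 4)(w - 1) / [-9/4] = -(4/9)w^2 - (4/3)w + 16/9
L_2(w) = (w + 4)(w - 1/2) / [5/2] = (2/5)w^2 + (7/5)w - 4/5
g(w) = (-40)·L_0 + 5·L_1 + 5·L_2
  (-40)·L_0(w) = -(16/9)w^2 + (8/3)w - 8/9
  5·L_1(w) = -(20/9)w^2 - (20/3)w + 80/9
  5·L_2(w) = 2w^2 + 7w - 4
Adding term by term: -2w^2 + 3w + 4

g(w) = -2w^2 + 3w + 4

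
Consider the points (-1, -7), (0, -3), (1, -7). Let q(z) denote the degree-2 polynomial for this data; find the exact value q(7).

-199

Evaluate each Lagrange basis at z = 7:
L_0(7) = (7)·(6)/[(-1)·(-2)] = 21
L_1(7) = (8)·(6)/[(1)·(-1)] = -48
L_2(7) = (8)·(7)/[(2)·(1)] = 28
Sum: (-7)·(21) + (-3)·(-48) + (-7)·(28) = -199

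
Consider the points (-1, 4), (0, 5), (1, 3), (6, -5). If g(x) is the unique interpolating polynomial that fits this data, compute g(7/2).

-101/16

L_0(7/2) = (7/2)·(5/2)·(-5/2)/[(-1)·(-2)·(-7)] = 25/16
L_1(7/2) = (9/2)·(5/2)·(-5/2)/[(1)·(-1)·(-6)] = -75/16
L_2(7/2) = (9/2)·(7/2)·(-5/2)/[(2)·(1)·(-5)] = 63/16
L_3(7/2) = (9/2)·(7/2)·(5/2)/[(7)·(6)·(5)] = 3/16
Sum: 4·(25/16) + 5·(-75/16) + 3·(63/16) + (-5)·(3/16) = -101/16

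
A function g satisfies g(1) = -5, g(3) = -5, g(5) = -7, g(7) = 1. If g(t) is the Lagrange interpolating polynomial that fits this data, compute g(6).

-5

L_0(6) = (3)·(1)·(-1)/[(-2)·(-4)·(-6)] = 1/16
L_1(6) = (5)·(1)·(-1)/[(2)·(-2)·(-4)] = -5/16
L_2(6) = (5)·(3)·(-1)/[(4)·(2)·(-2)] = 15/16
L_3(6) = (5)·(3)·(1)/[(6)·(4)·(2)] = 5/16
Sum: (-5)·(1/16) + (-5)·(-5/16) + (-7)·(15/16) + 1·(5/16) = -5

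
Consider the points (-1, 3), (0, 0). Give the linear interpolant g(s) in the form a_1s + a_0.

g(s) = -3s

L_0(s) = s / [-1] = -s
L_1(s) = (s + 1) / [1] = s + 1
g(s) = 3·L_0 + 0·L_1
  3·L_0(s) = -3s
  0·L_1(s) = 0
Adding term by term: -3s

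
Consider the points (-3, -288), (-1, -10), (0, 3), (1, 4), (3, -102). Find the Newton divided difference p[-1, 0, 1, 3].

p[-1,0] = (3 - (-10)) / (0 - (-1)) = 13
p[0,1] = (4 - 3) / (1 - 0) = 1
p[1,3] = (-102 - 4) / (3 - 1) = -53
p[-1,0,1] = (1 - 13) / (1 - (-1)) = -6
p[0,1,3] = (-53 - 1) / (3 - 0) = -18
p[-1,0,1,3] = (-18 - (-6)) / (3 - (-1)) = -3

-3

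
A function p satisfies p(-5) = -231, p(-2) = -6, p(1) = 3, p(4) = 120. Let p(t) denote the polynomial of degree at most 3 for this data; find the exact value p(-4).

Evaluate each Lagrange basis at t = -4:
L_0(-4) = (-2)·(-5)·(-8)/[(-3)·(-6)·(-9)] = 40/81
L_1(-4) = (1)·(-5)·(-8)/[(3)·(-3)·(-6)] = 20/27
L_2(-4) = (1)·(-2)·(-8)/[(6)·(3)·(-3)] = -8/27
L_3(-4) = (1)·(-2)·(-5)/[(9)·(6)·(3)] = 5/81
Sum: (-231)·(40/81) + (-6)·(20/27) + 3·(-8/27) + 120·(5/81) = -112

-112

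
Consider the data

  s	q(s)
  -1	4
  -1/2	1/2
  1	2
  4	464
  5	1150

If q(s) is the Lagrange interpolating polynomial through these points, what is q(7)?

4508

Evaluate each Lagrange basis at s = 7:
L_0(7) = (15/2)·(6)·(3)·(2)/[(-1/2)·(-2)·(-5)·(-6)] = 9
L_1(7) = (8)·(6)·(3)·(2)/[(1/2)·(-3/2)·(-9/2)·(-11/2)] = -512/33
L_2(7) = (8)·(15/2)·(3)·(2)/[(2)·(3/2)·(-3)·(-4)] = 10
L_3(7) = (8)·(15/2)·(6)·(2)/[(5)·(9/2)·(3)·(-1)] = -32/3
L_4(7) = (8)·(15/2)·(6)·(3)/[(6)·(11/2)·(4)·(1)] = 90/11
Sum: 4·(9) + 1/2·(-512/33) + 2·(10) + 464·(-32/3) + 1150·(90/11) = 4508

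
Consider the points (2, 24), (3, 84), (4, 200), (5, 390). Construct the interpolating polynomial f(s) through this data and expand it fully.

Build the Lagrange basis polynomials:
L_0(s) = (s - 3)(s - 4)(s - 5) / [-6] = -(1/6)s^3 + 2s^2 - (47/6)s + 10
L_1(s) = (s - 2)(s - 4)(s - 5) / [2] = (1/2)s^3 - (11/2)s^2 + 19s - 20
L_2(s) = (s - 2)(s - 3)(s - 5) / [-2] = -(1/2)s^3 + 5s^2 - (31/2)s + 15
L_3(s) = (s - 2)(s - 3)(s - 4) / [6] = (1/6)s^3 - (3/2)s^2 + (13/3)s - 4
f(s) = 24·L_0 + 84·L_1 + 200·L_2 + 390·L_3
  24·L_0(s) = -4s^3 + 48s^2 - 188s + 240
  84·L_1(s) = 42s^3 - 462s^2 + 1596s - 1680
  200·L_2(s) = -100s^3 + 1000s^2 - 3100s + 3000
  390·L_3(s) = 65s^3 - 585s^2 + 1690s - 1560
Adding term by term: 3s^3 + s^2 - 2s

f(s) = 3s^3 + s^2 - 2s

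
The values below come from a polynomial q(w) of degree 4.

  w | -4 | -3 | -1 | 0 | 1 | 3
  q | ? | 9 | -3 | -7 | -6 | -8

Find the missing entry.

-1

The 5 known values determine q uniquely (degree ≤ 4).
Evaluate each Lagrange basis at w = -4:
L_0(-4) = (-3)·(-4)·(-5)·(-7)/[(-2)·(-3)·(-4)·(-6)] = 35/12
L_1(-4) = (-1)·(-4)·(-5)·(-7)/[(2)·(-1)·(-2)·(-4)] = -35/4
L_2(-4) = (-1)·(-3)·(-5)·(-7)/[(3)·(1)·(-1)·(-3)] = 35/3
L_3(-4) = (-1)·(-3)·(-4)·(-7)/[(4)·(2)·(1)·(-2)] = -21/4
L_4(-4) = (-1)·(-3)·(-4)·(-5)/[(6)·(4)·(3)·(2)] = 5/12
Sum: 9·(35/12) + (-3)·(-35/4) + (-7)·(35/3) + (-6)·(-21/4) + (-8)·(5/12) = -1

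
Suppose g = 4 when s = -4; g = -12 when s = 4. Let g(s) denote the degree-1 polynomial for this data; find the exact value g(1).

-6

Evaluate each Lagrange basis at s = 1:
L_0(1) = (-3)/[(-8)] = 3/8
L_1(1) = (5)/[(8)] = 5/8
Sum: 4·(3/8) + (-12)·(5/8) = -6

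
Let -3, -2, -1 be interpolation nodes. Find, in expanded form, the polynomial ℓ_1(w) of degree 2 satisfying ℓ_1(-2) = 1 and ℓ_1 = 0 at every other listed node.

ℓ_1(w) = (w + 3)(w + 1) / [(1)·(-1)]
       = (w^2 + 4w + 3) / (-1)

ℓ_1(w) = -w^2 - 4w - 3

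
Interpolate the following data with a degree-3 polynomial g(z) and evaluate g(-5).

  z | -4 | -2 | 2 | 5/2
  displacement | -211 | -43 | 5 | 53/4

Evaluate each Lagrange basis at z = -5:
L_0(-5) = (-3)·(-7)·(-15/2)/[(-2)·(-6)·(-13/2)] = 105/52
L_1(-5) = (-1)·(-7)·(-15/2)/[(2)·(-4)·(-9/2)] = -35/24
L_2(-5) = (-1)·(-3)·(-15/2)/[(6)·(4)·(-1/2)] = 15/8
L_3(-5) = (-1)·(-3)·(-7)/[(13/2)·(9/2)·(1/2)] = -56/39
Sum: (-211)·(105/52) + (-43)·(-35/24) + 5·(15/8) + 53/4·(-56/39) = -373

-373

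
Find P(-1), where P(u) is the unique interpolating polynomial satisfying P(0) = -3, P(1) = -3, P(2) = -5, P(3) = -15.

1

Evaluate each Lagrange basis at u = -1:
L_0(-1) = (-2)·(-3)·(-4)/[(-1)·(-2)·(-3)] = 4
L_1(-1) = (-1)·(-3)·(-4)/[(1)·(-1)·(-2)] = -6
L_2(-1) = (-1)·(-2)·(-4)/[(2)·(1)·(-1)] = 4
L_3(-1) = (-1)·(-2)·(-3)/[(3)·(2)·(1)] = -1
Sum: (-3)·(4) + (-3)·(-6) + (-5)·(4) + (-15)·(-1) = 1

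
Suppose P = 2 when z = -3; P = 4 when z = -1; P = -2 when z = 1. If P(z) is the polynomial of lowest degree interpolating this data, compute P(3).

-16

Evaluate each Lagrange basis at z = 3:
L_0(3) = (4)·(2)/[(-2)·(-4)] = 1
L_1(3) = (6)·(2)/[(2)·(-2)] = -3
L_2(3) = (6)·(4)/[(4)·(2)] = 3
Sum: 2·(1) + 4·(-3) + (-2)·(3) = -16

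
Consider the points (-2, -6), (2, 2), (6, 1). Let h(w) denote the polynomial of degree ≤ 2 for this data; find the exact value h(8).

L_0(8) = (6)·(2)/[(-4)·(-8)] = 3/8
L_1(8) = (10)·(2)/[(4)·(-4)] = -5/4
L_2(8) = (10)·(6)/[(8)·(4)] = 15/8
Sum: (-6)·(3/8) + 2·(-5/4) + 1·(15/8) = -23/8

-23/8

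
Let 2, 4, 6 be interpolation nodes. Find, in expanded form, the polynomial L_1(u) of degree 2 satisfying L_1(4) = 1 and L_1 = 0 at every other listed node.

L_1(u) = (u - 2)(u - 6) / [(2)·(-2)]
       = (u^2 - 8u + 12) / (-4)

L_1(u) = -(1/4)u^2 + 2u - 3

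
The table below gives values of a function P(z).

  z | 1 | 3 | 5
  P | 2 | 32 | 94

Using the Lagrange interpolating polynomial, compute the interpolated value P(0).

Evaluate each Lagrange basis at z = 0:
L_0(0) = (-3)·(-5)/[(-2)·(-4)] = 15/8
L_1(0) = (-1)·(-5)/[(2)·(-2)] = -5/4
L_2(0) = (-1)·(-3)/[(4)·(2)] = 3/8
Sum: 2·(15/8) + 32·(-5/4) + 94·(3/8) = -1

-1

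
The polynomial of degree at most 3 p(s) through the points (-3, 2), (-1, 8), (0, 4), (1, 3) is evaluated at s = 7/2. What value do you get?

Evaluate each Lagrange basis at s = 7/2:
L_0(7/2) = (9/2)·(7/2)·(5/2)/[(-2)·(-3)·(-4)] = -105/64
L_1(7/2) = (13/2)·(7/2)·(5/2)/[(2)·(-1)·(-2)] = 455/32
L_2(7/2) = (13/2)·(9/2)·(5/2)/[(3)·(1)·(-1)] = -195/8
L_3(7/2) = (13/2)·(9/2)·(7/2)/[(4)·(2)·(1)] = 819/64
Sum: 2·(-105/64) + 8·(455/32) + 4·(-195/8) + 3·(819/64) = 3287/64

3287/64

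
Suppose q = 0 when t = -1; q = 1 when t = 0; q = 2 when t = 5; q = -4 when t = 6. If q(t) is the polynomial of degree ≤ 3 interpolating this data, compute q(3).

192/35

Evaluate each Lagrange basis at t = 3:
L_0(3) = (3)·(-2)·(-3)/[(-1)·(-6)·(-7)] = -3/7
L_1(3) = (4)·(-2)·(-3)/[(1)·(-5)·(-6)] = 4/5
L_2(3) = (4)·(3)·(-3)/[(6)·(5)·(-1)] = 6/5
L_3(3) = (4)·(3)·(-2)/[(7)·(6)·(1)] = -4/7
Sum: 0 + 1·(4/5) + 2·(6/5) + (-4)·(-4/7) = 192/35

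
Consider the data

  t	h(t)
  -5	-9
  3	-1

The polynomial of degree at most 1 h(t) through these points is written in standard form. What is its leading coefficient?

1

L_0(t) = (t - 3) / [-8] = -(1/8)t + 3/8
L_1(t) = (t + 5) / [8] = (1/8)t + 5/8
h(t) = (-9)·L_0 + (-1)·L_1
Only the coefficient of t is needed; take it from each L_i and combine:
(-9)·(-1/8) + (-1)·(1/8) = 1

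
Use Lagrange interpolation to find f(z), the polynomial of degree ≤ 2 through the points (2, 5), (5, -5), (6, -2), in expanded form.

f(z) = (19/12)z^2 - (173/12)z + 55/2

L_0(z) = (z - 5)(z - 6) / [12] = (1/12)z^2 - (11/12)z + 5/2
L_1(z) = (z - 2)(z - 6) / [-3] = -(1/3)z^2 + (8/3)z - 4
L_2(z) = (z - 2)(z - 5) / [4] = (1/4)z^2 - (7/4)z + 5/2
f(z) = 5·L_0 + (-5)·L_1 + (-2)·L_2
  5·L_0(z) = (5/12)z^2 - (55/12)z + 25/2
  (-5)·L_1(z) = (5/3)z^2 - (40/3)z + 20
  (-2)·L_2(z) = -(1/2)z^2 + (7/2)z - 5
Adding term by term: (19/12)z^2 - (173/12)z + 55/2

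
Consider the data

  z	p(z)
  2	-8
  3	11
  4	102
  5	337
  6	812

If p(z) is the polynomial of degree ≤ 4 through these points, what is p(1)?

-3

L_0(1) = (-2)·(-3)·(-4)·(-5)/[(-1)·(-2)·(-3)·(-4)] = 5
L_1(1) = (-1)·(-3)·(-4)·(-5)/[(1)·(-1)·(-2)·(-3)] = -10
L_2(1) = (-1)·(-2)·(-4)·(-5)/[(2)·(1)·(-1)·(-2)] = 10
L_3(1) = (-1)·(-2)·(-3)·(-5)/[(3)·(2)·(1)·(-1)] = -5
L_4(1) = (-1)·(-2)·(-3)·(-4)/[(4)·(3)·(2)·(1)] = 1
Sum: (-8)·(5) + 11·(-10) + 102·(10) + 337·(-5) + 812·(1) = -3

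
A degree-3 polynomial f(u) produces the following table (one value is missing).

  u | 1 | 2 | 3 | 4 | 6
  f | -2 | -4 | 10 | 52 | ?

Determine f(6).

268

The 4 known values determine f uniquely (degree ≤ 3).
Evaluate each Lagrange basis at u = 6:
L_0(6) = (4)·(3)·(2)/[(-1)·(-2)·(-3)] = -4
L_1(6) = (5)·(3)·(2)/[(1)·(-1)·(-2)] = 15
L_2(6) = (5)·(4)·(2)/[(2)·(1)·(-1)] = -20
L_3(6) = (5)·(4)·(3)/[(3)·(2)·(1)] = 10
Sum: (-2)·(-4) + (-4)·(15) + 10·(-20) + 52·(10) = 268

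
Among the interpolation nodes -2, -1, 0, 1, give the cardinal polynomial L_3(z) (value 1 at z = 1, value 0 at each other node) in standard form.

L_3(z) = (z + 2)(z + 1)z / [(3)·(2)·(1)]
       = (z^3 + 3z^2 + 2z) / (6)

L_3(z) = (1/6)z^3 + (1/2)z^2 + (1/3)z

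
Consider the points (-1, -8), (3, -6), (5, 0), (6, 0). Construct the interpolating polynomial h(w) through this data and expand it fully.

h(w) = -(17/84)w^3 + (11/6)w^2 - (7/4)w - 165/14

Newton's divided differences:
h[-1,3] = (-6 - (-8)) / (3 - (-1)) = 1/2
h[3,5] = (0 - (-6)) / (5 - 3) = 3
h[5,6] = (0 - 0) / (6 - 5) = 0
h[-1,3,5] = (3 - 1/2) / (5 - (-1)) = 5/12
h[3,5,6] = (0 - 3) / (6 - 3) = -1
h[-1,3,5,6] = (-1 - 5/12) / (6 - (-1)) = -17/84
h(w) = -8 + (1/2)·(w + 1) + (5/12)·(w + 1)(w - 3) + (-17/84)·(w + 1)(w - 3)(w - 5)
Expanding: h(w) = -(17/84)w^3 + (11/6)w^2 - (7/4)w - 165/14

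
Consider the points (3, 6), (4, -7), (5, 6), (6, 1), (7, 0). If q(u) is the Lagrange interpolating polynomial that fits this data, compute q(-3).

Evaluate each Lagrange basis at u = -3:
L_0(-3) = (-7)·(-8)·(-9)·(-10)/[(-1)·(-2)·(-3)·(-4)] = 210
L_1(-3) = (-6)·(-8)·(-9)·(-10)/[(1)·(-1)·(-2)·(-3)] = -720
L_2(-3) = (-6)·(-7)·(-9)·(-10)/[(2)·(1)·(-1)·(-2)] = 945
L_3(-3) = (-6)·(-7)·(-8)·(-10)/[(3)·(2)·(1)·(-1)] = -560
L_4(-3) = (-6)·(-7)·(-8)·(-9)/[(4)·(3)·(2)·(1)] = 126
Sum: 6·(210) + (-7)·(-720) + 6·(945) + 1·(-560) + 0 = 11410

11410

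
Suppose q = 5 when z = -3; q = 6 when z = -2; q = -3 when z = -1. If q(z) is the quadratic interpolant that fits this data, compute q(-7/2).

3/4

Evaluate each Lagrange basis at z = -7/2:
L_0(-7/2) = (-3/2)·(-5/2)/[(-1)·(-2)] = 15/8
L_1(-7/2) = (-1/2)·(-5/2)/[(1)·(-1)] = -5/4
L_2(-7/2) = (-1/2)·(-3/2)/[(2)·(1)] = 3/8
Sum: 5·(15/8) + 6·(-5/4) + (-3)·(3/8) = 3/4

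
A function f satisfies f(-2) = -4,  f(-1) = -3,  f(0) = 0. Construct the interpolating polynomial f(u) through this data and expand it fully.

L_0(u) = (u + 1)u / [2] = (1/2)u^2 + (1/2)u
L_1(u) = (u + 2)u / [-1] = -u^2 - 2u
L_2(u) = (u + 2)(u + 1) / [2] = (1/2)u^2 + (3/2)u + 1
f(u) = (-4)·L_0 + (-3)·L_1 + 0·L_2
  (-4)·L_0(u) = -2u^2 - 2u
  (-3)·L_1(u) = 3u^2 + 6u
  0·L_2(u) = 0
Adding term by term: u^2 + 4u

f(u) = u^2 + 4u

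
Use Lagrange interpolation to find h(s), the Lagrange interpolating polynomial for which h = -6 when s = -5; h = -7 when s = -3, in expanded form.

Build the Lagrange basis polynomials:
L_0(s) = (s + 3) / [-2] = -(1/2)s - 3/2
L_1(s) = (s + 5) / [2] = (1/2)s + 5/2
h(s) = (-6)·L_0 + (-7)·L_1
  (-6)·L_0(s) = 3s + 9
  (-7)·L_1(s) = -(7/2)s - 35/2
Adding term by term: -(1/2)s - 17/2

h(s) = -(1/2)s - 17/2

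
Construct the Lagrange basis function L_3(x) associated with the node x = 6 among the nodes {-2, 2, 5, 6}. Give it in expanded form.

L_3(x) = (x + 2)(x - 2)(x - 5) / [(8)·(4)·(1)]
       = (x^3 - 5x^2 - 4x + 20) / (32)

L_3(x) = (1/32)x^3 - (5/32)x^2 - (1/8)x + 5/8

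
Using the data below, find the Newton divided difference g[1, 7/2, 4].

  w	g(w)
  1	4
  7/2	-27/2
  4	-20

-2

g[1,7/2] = (-27/2 - 4) / (7/2 - 1) = -7
g[7/2,4] = (-20 - (-27/2)) / (4 - 7/2) = -13
g[1,7/2,4] = (-13 - (-7)) / (4 - 1) = -2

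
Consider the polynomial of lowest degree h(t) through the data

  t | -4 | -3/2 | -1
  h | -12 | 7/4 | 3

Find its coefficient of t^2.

The leading coefficient equals the top divided difference h[-4,-3/2,-1].
h[-4,-3/2] = (7/4 - (-12)) / (-3/2 - (-4)) = 11/2
h[-3/2,-1] = (3 - 7/4) / (-1 - (-3/2)) = 5/2
h[-4,-3/2,-1] = (5/2 - 11/2) / (-1 - (-4)) = -1

-1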